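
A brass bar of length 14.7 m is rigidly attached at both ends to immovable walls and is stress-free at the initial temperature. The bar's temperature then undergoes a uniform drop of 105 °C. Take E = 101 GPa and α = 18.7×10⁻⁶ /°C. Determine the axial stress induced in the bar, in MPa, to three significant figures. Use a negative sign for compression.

198 MPa

Free thermal expansion αLΔT = 18.7e-6 · 14700 · -105 = -28.86 mm.
The walls impose strain ε = −(-28.86)/14700 = 1.9635e-03; σ = Eε = 101000 · 1.9635e-03 = 198.3 MPa.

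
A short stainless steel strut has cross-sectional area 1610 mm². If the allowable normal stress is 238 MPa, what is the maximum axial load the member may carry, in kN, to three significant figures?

P_max = σ_allow · A = 238 · 1610 = 383200 N = 383.2 kN.

383 kN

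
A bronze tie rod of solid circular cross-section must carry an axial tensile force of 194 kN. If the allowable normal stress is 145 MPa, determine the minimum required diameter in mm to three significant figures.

41.3 mm

Required area A ≥ P/σ_allow = 194000/145 = 1338 mm².
For a solid circular section, d ≥ √(4A/π) = 41.27 mm.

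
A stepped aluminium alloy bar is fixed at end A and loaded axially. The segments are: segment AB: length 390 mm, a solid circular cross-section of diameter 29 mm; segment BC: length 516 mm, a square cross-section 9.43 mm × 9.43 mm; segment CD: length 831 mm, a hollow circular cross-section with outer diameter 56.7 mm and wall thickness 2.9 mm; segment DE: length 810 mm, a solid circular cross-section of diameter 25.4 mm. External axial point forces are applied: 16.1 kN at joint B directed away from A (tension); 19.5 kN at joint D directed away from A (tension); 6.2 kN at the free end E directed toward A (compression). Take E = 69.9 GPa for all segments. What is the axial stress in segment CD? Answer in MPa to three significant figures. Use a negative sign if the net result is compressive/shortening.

27.1 MPa

Internal axial forces (sectioning from the free end, tension +): N_DE = -6.2 kN, N_CD = 13.3 kN, N_BC = 13.3 kN, N_AB = 29.4 kN.
A_CD = 490.2 mm².
σ_CD = N_CD/A_CD = 13300/490.2 = 27.13 MPa.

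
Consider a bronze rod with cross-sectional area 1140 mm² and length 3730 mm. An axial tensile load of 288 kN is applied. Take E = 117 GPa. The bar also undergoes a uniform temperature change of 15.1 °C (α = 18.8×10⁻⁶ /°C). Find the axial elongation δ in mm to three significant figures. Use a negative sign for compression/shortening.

δ_mech = NL/(AE) = 288000·3730/(1140·117000) = 8.054 mm.
δ_thermal = αLΔT = 18.8e-6·3730·15.1 = 1.059 mm.
δ = δ_mech + δ_thermal = 9.113 mm.

9.11 mm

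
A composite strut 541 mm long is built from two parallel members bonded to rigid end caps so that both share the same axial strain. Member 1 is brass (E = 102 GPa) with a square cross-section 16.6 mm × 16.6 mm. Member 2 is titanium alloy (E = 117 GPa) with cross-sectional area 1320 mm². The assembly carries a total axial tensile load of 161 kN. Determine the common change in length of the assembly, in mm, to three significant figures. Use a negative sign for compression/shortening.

A_1 = 275.6 mm².
Equal strain + equilibrium ⇒ each member carries load in proportion to AE: A₁E₁ = 28110000 N, A₂E₂ = 154400000 N, ΣAE = 182500000 N.
δ = PL/ΣAE = 161000·541/182500000 = 0.4771 mm.

0.477 mm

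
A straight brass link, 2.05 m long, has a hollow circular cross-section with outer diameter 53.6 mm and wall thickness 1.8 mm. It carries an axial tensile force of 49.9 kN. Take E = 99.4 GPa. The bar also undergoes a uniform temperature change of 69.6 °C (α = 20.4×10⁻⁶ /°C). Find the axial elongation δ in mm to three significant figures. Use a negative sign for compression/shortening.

6.42 mm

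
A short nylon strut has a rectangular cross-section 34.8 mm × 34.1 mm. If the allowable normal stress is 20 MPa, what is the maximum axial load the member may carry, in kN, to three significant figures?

23.7 kN

A = 1187 mm².
P_max = σ_allow · A = 20 · 1187 = 23730 N = 23.73 kN.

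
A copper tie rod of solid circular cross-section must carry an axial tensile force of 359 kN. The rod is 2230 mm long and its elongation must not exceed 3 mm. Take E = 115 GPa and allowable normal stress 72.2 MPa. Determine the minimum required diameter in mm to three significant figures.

79.6 mm

Required area A ≥ P/σ_allow = 359000/72.2 = 4972 mm².
For a solid circular section, d ≥ √(4A/π) = 79.57 mm.
Elongation limit: A ≥ PL/(Eδ_allow) = 359000·2230/(115000·3) = 2320 mm² ⇒ d ≥ 54.36 mm.
The stress limit governs.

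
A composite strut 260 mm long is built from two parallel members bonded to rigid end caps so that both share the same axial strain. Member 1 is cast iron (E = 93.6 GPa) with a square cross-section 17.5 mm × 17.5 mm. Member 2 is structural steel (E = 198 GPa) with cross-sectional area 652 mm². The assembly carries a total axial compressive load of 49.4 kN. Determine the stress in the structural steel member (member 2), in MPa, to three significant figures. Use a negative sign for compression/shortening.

-62.0 MPa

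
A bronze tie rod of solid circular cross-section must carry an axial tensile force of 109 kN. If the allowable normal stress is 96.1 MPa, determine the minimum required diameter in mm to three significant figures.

Required area A ≥ P/σ_allow = 109000/96.1 = 1134 mm².
For a solid circular section, d ≥ √(4A/π) = 38 mm.

38.0 mm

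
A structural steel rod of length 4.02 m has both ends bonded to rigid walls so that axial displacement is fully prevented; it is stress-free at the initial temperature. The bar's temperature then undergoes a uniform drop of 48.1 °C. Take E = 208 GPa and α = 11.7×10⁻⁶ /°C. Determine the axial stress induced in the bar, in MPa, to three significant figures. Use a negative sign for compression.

Free thermal expansion αLΔT = 11.7e-6 · 4020 · -48.1 = -2.262 mm.
The walls impose strain ε = −(-2.262)/4020 = 5.6277e-04; σ = Eε = 208000 · 5.6277e-04 = 117.1 MPa.

117 MPa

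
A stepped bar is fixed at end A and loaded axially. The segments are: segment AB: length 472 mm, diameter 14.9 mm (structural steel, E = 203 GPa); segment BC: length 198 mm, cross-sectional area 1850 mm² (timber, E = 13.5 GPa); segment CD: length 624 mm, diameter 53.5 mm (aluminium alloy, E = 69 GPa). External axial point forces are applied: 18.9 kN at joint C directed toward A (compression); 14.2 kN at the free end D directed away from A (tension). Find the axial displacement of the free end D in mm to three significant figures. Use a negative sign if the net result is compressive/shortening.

Internal axial forces (sectioning from the free end, tension +): N_CD = 14.2 kN, N_BC = -4.7 kN, N_AB = -4.7 kN.
A_AB = 174.4 mm².
A_CD = 2248 mm².
δ_AB = -4700·472/(174.4·203000) = -0.06267 mm
δ_BC = -4700·198/(1850·13500) = -0.03726 mm
δ_CD = 14200·624/(2248·69000) = 0.05713 mm
δ = Σδ_i = -0.04281 mm.

-0.0428 mm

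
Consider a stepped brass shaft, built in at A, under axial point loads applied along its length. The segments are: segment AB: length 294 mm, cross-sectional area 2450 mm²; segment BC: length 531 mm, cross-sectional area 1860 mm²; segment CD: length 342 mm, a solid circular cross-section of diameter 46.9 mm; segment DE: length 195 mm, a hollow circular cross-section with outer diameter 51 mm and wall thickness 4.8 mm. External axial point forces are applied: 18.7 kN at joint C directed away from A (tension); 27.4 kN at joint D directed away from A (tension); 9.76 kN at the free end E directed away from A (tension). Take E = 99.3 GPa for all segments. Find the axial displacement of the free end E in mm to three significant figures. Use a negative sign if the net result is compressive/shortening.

0.330 mm

Internal axial forces (sectioning from the free end, tension +): N_DE = 9.76 kN, N_CD = 37.16 kN, N_BC = 55.86 kN, N_AB = 55.86 kN.
A_CD = 1728 mm².
A_DE = 696.7 mm².
δ_AB = 55860·294/(2450·99300) = 0.0675 mm
δ_BC = 55860·531/(1860·99300) = 0.1606 mm
δ_CD = 37160·342/(1728·99300) = 0.07408 mm
δ_DE = 9760·195/(696.7·99300) = 0.02751 mm
δ = Σδ_i = 0.3297 mm.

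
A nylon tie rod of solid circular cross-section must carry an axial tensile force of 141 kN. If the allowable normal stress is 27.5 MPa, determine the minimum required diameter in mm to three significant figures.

Required area A ≥ P/σ_allow = 141000/27.5 = 5127 mm².
For a solid circular section, d ≥ √(4A/π) = 80.8 mm.

80.8 mm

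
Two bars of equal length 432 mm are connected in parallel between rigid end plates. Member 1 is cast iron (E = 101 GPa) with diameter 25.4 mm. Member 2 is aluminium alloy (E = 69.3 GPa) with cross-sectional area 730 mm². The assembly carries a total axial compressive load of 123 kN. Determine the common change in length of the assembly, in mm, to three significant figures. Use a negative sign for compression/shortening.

-0.522 mm

A_1 = 506.7 mm².
Equal strain + equilibrium ⇒ each member carries load in proportion to AE: A₁E₁ = 51180000 N, A₂E₂ = 50590000 N, ΣAE = 101800000 N.
δ = PL/ΣAE = -123000·432/101800000 = -0.5221 mm.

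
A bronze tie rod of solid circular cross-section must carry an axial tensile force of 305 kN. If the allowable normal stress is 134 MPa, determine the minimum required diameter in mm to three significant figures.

53.8 mm

Required area A ≥ P/σ_allow = 305000/134 = 2276 mm².
For a solid circular section, d ≥ √(4A/π) = 53.83 mm.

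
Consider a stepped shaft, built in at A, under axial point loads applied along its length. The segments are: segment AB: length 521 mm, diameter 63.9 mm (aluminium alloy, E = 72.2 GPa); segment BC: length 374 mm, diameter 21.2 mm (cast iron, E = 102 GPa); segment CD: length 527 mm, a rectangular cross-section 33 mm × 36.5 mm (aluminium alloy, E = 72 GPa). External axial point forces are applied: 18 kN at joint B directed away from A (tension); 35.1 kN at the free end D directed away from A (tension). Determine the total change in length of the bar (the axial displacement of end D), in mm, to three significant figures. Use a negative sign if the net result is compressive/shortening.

0.697 mm

Internal axial forces (sectioning from the free end, tension +): N_CD = 35.1 kN, N_BC = 35.1 kN, N_AB = 53.1 kN.
A_AB = 3207 mm².
A_BC = 353 mm².
A_CD = 1204 mm².
δ_AB = 53100·521/(3207·72200) = 0.1195 mm
δ_BC = 35100·374/(353·102000) = 0.3646 mm
δ_CD = 35100·527/(1204·72000) = 0.2133 mm
δ = Σδ_i = 0.6974 mm.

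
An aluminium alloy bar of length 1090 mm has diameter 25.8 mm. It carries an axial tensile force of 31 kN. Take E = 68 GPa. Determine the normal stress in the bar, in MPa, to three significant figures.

59.3 MPa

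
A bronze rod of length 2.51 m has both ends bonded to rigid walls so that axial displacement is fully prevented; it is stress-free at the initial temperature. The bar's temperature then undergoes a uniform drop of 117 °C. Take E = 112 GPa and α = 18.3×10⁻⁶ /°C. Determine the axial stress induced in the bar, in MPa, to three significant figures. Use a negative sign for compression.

240 MPa

Free thermal expansion αLΔT = 18.3e-6 · 2510 · -117 = -5.374 mm.
The walls impose strain ε = −(-5.374)/2510 = 2.1411e-03; σ = Eε = 112000 · 2.1411e-03 = 239.8 MPa.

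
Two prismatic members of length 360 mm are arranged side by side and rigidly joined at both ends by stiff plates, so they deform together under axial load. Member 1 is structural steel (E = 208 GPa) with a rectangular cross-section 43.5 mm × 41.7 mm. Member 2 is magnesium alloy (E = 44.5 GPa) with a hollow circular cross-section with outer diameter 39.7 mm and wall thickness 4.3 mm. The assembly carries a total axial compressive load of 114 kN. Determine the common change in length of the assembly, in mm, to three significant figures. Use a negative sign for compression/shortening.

-0.103 mm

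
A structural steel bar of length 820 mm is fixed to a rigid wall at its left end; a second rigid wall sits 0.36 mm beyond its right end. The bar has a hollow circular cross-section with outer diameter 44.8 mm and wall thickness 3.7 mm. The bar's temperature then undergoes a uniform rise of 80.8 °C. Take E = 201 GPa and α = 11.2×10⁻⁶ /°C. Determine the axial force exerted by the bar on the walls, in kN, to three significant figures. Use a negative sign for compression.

Free thermal expansion αLΔT = 11.2e-6 · 820 · 80.8 = 0.7421 mm.
The walls engage after the gap closes; constrained expansion = 0.7421 − 0.36 = 0.3821 mm.
The walls impose strain ε = −(0.3821)/820 = -4.6594e-04; σ = Eε = 201000 · -4.6594e-04 = -93.65 MPa.
Wall reaction R = σ·A = -93.65·477.7 = -44740 N = -44.74 kN.

-44.7 kN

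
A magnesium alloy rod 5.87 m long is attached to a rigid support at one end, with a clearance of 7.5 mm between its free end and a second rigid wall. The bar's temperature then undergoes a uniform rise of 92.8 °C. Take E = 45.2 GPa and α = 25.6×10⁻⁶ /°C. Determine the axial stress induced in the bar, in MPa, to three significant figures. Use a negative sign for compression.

Free thermal expansion αLΔT = 25.6e-6 · 5870 · 92.8 = 13.95 mm.
The walls engage after the gap closes; constrained expansion = 13.95 − 7.5 = 6.445 mm.
The walls impose strain ε = −(6.445)/5870 = -1.0980e-03; σ = Eε = 45200 · -1.0980e-03 = -49.63 MPa.

-49.6 MPa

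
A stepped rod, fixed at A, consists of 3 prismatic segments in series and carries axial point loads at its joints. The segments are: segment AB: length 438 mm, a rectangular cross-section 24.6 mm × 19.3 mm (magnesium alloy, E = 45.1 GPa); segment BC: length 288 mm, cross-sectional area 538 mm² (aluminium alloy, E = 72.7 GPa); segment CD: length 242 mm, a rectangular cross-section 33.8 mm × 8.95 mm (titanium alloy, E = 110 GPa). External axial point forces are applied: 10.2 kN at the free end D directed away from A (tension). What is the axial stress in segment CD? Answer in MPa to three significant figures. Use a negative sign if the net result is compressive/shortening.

33.7 MPa

Internal axial forces (sectioning from the free end, tension +): N_CD = 10.2 kN, N_BC = 10.2 kN, N_AB = 10.2 kN.
A_CD = 302.5 mm².
σ_CD = N_CD/A_CD = 10200/302.5 = 33.72 MPa.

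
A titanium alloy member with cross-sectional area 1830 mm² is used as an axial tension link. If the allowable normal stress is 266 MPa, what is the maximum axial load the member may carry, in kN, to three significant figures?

P_max = σ_allow · A = 266 · 1830 = 486800 N = 486.8 kN.

487 kN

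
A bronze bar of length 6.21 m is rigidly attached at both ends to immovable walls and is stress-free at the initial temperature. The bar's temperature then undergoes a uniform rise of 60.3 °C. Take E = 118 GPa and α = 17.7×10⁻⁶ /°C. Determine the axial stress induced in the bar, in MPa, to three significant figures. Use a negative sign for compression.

-126 MPa

Free thermal expansion αLΔT = 17.7e-6 · 6210 · 60.3 = 6.628 mm.
The walls impose strain ε = −(6.628)/6210 = -1.0673e-03; σ = Eε = 118000 · -1.0673e-03 = -125.9 MPa.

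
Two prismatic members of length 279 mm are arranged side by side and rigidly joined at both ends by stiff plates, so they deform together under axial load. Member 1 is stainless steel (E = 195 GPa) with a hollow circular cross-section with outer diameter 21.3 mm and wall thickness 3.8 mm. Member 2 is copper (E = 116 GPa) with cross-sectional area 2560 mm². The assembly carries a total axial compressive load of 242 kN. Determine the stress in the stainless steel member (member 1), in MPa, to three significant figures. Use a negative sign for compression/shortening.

-140 MPa

A_1 = 208.9 mm².
Equal strain + equilibrium ⇒ each member carries load in proportion to AE: A₁E₁ = 40740000 N, A₂E₂ = 297000000 N, ΣAE = 337700000 N.
σ₁ = P·E₁/ΣAE = -242000·195000/337700000 = -139.7 MPa.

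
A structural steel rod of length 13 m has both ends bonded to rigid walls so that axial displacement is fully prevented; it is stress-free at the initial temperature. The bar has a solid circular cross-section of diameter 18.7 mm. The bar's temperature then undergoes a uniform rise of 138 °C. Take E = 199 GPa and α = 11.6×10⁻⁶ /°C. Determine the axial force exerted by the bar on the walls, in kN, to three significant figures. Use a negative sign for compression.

Free thermal expansion αLΔT = 11.6e-6 · 13000 · 138 = 20.81 mm.
The walls impose strain ε = −(20.81)/13000 = -1.6008e-03; σ = Eε = 199000 · -1.6008e-03 = -318.6 MPa.
Wall reaction R = σ·A = -318.6·274.6 = -87490 N = -87.49 kN.

-87.5 kN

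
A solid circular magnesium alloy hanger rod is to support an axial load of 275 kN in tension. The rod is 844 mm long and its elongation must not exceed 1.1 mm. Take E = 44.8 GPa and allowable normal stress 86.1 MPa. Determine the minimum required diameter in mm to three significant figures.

77.4 mm

Required area A ≥ P/σ_allow = 275000/86.1 = 3194 mm².
For a solid circular section, d ≥ √(4A/π) = 63.77 mm.
Elongation limit: A ≥ PL/(Eδ_allow) = 275000·844/(44800·1.1) = 4710 mm² ⇒ d ≥ 77.44 mm.
The elongation limit governs.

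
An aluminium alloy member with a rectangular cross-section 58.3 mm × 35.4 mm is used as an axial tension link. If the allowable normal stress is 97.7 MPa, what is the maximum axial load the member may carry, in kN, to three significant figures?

202 kN

A = 2064 mm².
P_max = σ_allow · A = 97.7 · 2064 = 201600 N = 201.6 kN.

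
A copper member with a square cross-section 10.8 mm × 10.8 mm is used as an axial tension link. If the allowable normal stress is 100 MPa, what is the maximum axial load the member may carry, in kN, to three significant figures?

A = 116.6 mm².
P_max = σ_allow · A = 100 · 116.6 = 11660 N = 11.66 kN.

11.7 kN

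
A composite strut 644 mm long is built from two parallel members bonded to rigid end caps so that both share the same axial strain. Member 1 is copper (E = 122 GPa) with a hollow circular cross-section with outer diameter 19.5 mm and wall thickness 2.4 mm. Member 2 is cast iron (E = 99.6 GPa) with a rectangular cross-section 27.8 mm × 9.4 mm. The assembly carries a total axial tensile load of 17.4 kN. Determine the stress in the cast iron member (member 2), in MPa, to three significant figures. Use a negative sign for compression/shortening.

41.5 MPa

A_1 = 128.9 mm².
A_2 = 261.3 mm².
Equal strain + equilibrium ⇒ each member carries load in proportion to AE: A₁E₁ = 15730000 N, A₂E₂ = 26030000 N, ΣAE = 41760000 N.
σ₂ = P·E₂/ΣAE = 17400·99600/41760000 = 41.5 MPa.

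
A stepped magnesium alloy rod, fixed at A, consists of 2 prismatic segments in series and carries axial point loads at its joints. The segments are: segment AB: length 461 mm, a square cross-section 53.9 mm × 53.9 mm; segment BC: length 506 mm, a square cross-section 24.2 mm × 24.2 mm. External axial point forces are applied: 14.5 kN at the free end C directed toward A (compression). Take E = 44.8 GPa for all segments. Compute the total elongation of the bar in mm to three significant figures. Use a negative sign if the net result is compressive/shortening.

-0.331 mm

Internal axial forces (sectioning from the free end, tension +): N_BC = -14.5 kN, N_AB = -14.5 kN.
A_AB = 2905 mm².
A_BC = 585.6 mm².
δ_AB = -14500·461/(2905·44800) = -0.05136 mm
δ_BC = -14500·506/(585.6·44800) = -0.2796 mm
δ = Σδ_i = -0.331 mm.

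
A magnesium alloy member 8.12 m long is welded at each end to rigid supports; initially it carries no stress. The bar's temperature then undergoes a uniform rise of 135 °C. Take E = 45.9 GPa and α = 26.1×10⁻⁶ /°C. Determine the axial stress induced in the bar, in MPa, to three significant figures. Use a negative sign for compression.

-162 MPa

Free thermal expansion αLΔT = 26.1e-6 · 8120 · 135 = 28.61 mm.
The walls impose strain ε = −(28.61)/8120 = -3.5235e-03; σ = Eε = 45900 · -3.5235e-03 = -161.7 MPa.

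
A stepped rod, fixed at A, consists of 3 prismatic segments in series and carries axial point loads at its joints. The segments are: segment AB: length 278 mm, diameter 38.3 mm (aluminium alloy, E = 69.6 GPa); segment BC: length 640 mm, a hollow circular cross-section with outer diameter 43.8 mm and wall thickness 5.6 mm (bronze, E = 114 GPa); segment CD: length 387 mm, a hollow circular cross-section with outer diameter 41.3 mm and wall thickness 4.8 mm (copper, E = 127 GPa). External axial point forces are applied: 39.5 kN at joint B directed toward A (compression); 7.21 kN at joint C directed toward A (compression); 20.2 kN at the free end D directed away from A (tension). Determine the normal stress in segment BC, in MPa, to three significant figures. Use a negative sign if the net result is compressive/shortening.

19.3 MPa

Internal axial forces (sectioning from the free end, tension +): N_CD = 20.2 kN, N_BC = 12.99 kN, N_AB = -26.51 kN.
A_BC = 672 mm².
σ_BC = N_BC/A_BC = 12990/672 = 19.33 MPa.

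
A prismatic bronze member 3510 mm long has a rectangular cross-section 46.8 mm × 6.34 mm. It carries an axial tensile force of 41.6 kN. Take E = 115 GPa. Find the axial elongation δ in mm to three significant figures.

A = 296.7 mm².
δ_mech = NL/(AE) = 41600·3510/(296.7·115000) = 4.279 mm.

4.28 mm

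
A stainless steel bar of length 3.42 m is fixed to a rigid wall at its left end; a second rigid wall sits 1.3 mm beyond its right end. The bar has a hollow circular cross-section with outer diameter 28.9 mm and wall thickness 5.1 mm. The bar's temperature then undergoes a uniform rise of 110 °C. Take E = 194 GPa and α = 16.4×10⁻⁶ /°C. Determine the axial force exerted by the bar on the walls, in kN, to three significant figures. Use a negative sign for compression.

Free thermal expansion αLΔT = 16.4e-6 · 3420 · 110 = 6.17 mm.
The walls engage after the gap closes; constrained expansion = 6.17 − 1.3 = 4.87 mm.
The walls impose strain ε = −(4.87)/3420 = -1.4239e-03; σ = Eε = 194000 · -1.4239e-03 = -276.2 MPa.
Wall reaction R = σ·A = -276.2·381.3 = -105300 N = -105.3 kN.

-105 kN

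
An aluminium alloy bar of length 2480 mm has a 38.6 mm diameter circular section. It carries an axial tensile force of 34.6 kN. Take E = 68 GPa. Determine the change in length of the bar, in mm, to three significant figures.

1.08 mm

A = 1170 mm².
δ_mech = NL/(AE) = 34600·2480/(1170·68000) = 1.078 mm.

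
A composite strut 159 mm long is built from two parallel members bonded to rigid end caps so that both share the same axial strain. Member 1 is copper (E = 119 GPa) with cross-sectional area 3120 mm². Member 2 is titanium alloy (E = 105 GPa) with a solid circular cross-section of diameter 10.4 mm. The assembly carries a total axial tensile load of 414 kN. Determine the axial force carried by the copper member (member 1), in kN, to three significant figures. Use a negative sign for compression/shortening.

404 kN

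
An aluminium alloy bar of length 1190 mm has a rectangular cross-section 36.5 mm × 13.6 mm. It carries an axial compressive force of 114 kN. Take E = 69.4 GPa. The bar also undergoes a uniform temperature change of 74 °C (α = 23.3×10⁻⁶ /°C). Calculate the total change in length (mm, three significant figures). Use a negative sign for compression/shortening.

-1.89 mm

A = 496.4 mm².
δ_mech = NL/(AE) = -114000·1190/(496.4·69400) = -3.938 mm.
δ_thermal = αLΔT = 23.3e-6·1190·74 = 2.052 mm.
δ = δ_mech + δ_thermal = -1.886 mm.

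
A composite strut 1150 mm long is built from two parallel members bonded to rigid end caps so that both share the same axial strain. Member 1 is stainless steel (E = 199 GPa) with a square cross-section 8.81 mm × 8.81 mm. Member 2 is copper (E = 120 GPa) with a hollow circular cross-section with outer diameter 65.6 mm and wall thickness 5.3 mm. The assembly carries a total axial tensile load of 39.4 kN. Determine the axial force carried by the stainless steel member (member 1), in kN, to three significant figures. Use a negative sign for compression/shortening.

A_1 = 77.62 mm².
A_2 = 1004 mm².
Equal strain + equilibrium ⇒ each member carries load in proportion to AE: A₁E₁ = 15450000 N, A₂E₂ = 120500000 N, ΣAE = 135900000 N.
F₁ = P·A₁E₁/ΣAE = 39400·15450000/135900000 = 4477 N.

4.48 kN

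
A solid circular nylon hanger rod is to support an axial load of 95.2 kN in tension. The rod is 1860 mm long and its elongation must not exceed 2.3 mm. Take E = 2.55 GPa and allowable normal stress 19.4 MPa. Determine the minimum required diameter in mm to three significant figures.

196 mm

Required area A ≥ P/σ_allow = 95200/19.4 = 4907 mm².
For a solid circular section, d ≥ √(4A/π) = 79.04 mm.
Elongation limit: A ≥ PL/(Eδ_allow) = 95200·1860/(2550·2.3) = 30190 mm² ⇒ d ≥ 196.1 mm.
The elongation limit governs.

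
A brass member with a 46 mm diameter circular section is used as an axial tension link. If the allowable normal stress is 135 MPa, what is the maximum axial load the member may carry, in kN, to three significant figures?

A = 1662 mm².
P_max = σ_allow · A = 135 · 1662 = 224400 N = 224.4 kN.

224 kN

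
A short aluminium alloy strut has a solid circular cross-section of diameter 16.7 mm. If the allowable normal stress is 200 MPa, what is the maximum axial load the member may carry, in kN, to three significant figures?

43.8 kN

A = 219 mm².
P_max = σ_allow · A = 200 · 219 = 43810 N = 43.81 kN.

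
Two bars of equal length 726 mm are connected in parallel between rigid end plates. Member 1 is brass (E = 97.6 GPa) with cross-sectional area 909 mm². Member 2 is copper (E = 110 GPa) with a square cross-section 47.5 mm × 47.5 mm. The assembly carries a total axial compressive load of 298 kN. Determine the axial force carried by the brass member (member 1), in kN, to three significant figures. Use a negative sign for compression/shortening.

A_2 = 2256 mm².
Equal strain + equilibrium ⇒ each member carries load in proportion to AE: A₁E₁ = 88720000 N, A₂E₂ = 248200000 N, ΣAE = 336900000 N.
F₁ = P·A₁E₁/ΣAE = -298000·88720000/336900000 = -78470 N.

-78.5 kN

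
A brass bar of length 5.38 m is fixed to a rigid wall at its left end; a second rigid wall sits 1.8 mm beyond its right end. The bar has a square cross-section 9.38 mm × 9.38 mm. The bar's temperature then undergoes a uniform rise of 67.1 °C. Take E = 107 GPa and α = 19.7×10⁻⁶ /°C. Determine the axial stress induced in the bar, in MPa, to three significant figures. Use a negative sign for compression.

-106 MPa

Free thermal expansion αLΔT = 19.7e-6 · 5380 · 67.1 = 7.112 mm.
The walls engage after the gap closes; constrained expansion = 7.112 − 1.8 = 5.312 mm.
The walls impose strain ε = −(5.312)/5380 = -9.8730e-04; σ = Eε = 107000 · -9.8730e-04 = -105.6 MPa.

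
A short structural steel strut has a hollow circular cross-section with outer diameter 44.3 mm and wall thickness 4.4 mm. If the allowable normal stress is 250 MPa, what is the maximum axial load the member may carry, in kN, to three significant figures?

A = 551.5 mm².
P_max = σ_allow · A = 250 · 551.5 = 137900 N = 137.9 kN.

138 kN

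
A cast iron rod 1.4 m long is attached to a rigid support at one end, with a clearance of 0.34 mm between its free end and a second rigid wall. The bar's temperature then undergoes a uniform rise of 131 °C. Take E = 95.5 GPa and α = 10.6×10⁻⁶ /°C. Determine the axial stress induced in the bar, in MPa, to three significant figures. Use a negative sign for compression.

-109 MPa

Free thermal expansion αLΔT = 10.6e-6 · 1400 · 131 = 1.944 mm.
The walls engage after the gap closes; constrained expansion = 1.944 − 0.34 = 1.604 mm.
The walls impose strain ε = −(1.604)/1400 = -1.1457e-03; σ = Eε = 95500 · -1.1457e-03 = -109.4 MPa.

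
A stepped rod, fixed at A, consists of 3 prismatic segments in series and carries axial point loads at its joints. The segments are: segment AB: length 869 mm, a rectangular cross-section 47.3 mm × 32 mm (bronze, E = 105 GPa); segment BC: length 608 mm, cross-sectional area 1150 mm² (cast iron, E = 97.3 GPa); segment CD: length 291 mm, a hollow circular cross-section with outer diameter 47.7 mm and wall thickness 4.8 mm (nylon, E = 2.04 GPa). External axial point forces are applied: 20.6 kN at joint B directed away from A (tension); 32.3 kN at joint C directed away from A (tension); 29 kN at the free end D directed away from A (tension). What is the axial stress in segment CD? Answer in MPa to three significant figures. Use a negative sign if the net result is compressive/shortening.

44.8 MPa

Internal axial forces (sectioning from the free end, tension +): N_CD = 29 kN, N_BC = 61.3 kN, N_AB = 81.9 kN.
A_CD = 646.9 mm².
σ_CD = N_CD/A_CD = 29000/646.9 = 44.83 MPa.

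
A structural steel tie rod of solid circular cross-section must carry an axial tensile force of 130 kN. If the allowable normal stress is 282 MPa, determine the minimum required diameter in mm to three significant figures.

24.2 mm

Required area A ≥ P/σ_allow = 130000/282 = 461 mm².
For a solid circular section, d ≥ √(4A/π) = 24.23 mm.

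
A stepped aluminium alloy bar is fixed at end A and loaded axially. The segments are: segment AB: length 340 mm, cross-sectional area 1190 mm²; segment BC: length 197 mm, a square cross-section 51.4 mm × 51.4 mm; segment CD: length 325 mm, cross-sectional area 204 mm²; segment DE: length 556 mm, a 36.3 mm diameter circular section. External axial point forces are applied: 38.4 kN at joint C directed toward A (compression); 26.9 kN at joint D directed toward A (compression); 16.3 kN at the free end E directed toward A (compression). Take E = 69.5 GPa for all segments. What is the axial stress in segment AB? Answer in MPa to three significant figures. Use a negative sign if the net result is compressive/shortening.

-68.6 MPa

Internal axial forces (sectioning from the free end, tension +): N_DE = -16.3 kN, N_CD = -43.2 kN, N_BC = -81.6 kN, N_AB = -81.6 kN.
σ_AB = N_AB/A_AB = -81600/1190 = -68.57 MPa.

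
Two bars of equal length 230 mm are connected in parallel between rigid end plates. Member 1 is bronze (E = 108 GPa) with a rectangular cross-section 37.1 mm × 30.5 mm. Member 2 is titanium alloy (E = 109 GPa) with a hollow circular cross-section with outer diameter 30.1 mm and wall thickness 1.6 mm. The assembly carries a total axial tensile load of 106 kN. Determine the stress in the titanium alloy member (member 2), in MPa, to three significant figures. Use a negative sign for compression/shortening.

A_1 = 1132 mm².
A_2 = 143.3 mm².
Equal strain + equilibrium ⇒ each member carries load in proportion to AE: A₁E₁ = 122200000 N, A₂E₂ = 15610000 N, ΣAE = 137800000 N.
σ₂ = P·E₂/ΣAE = 106000·109000/137800000 = 83.83 MPa.

83.8 MPa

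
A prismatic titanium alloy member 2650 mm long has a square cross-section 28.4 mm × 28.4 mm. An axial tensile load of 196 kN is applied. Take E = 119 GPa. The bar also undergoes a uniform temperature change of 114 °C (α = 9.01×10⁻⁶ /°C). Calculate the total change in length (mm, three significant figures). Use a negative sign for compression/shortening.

8.13 mm

A = 806.6 mm².
δ_mech = NL/(AE) = 196000·2650/(806.6·119000) = 5.412 mm.
δ_thermal = αLΔT = 9.01e-6·2650·114 = 2.722 mm.
δ = δ_mech + δ_thermal = 8.133 mm.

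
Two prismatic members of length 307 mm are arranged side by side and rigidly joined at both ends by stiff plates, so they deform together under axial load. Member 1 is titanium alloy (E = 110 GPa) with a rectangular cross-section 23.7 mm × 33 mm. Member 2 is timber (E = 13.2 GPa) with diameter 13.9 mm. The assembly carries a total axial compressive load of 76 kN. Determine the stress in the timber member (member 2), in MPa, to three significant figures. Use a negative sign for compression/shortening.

A_1 = 782.1 mm².
A_2 = 151.7 mm².
Equal strain + equilibrium ⇒ each member carries load in proportion to AE: A₁E₁ = 86030000 N, A₂E₂ = 2003000 N, ΣAE = 88030000 N.
σ₂ = P·E₂/ΣAE = -76000·13200/88030000 = -11.4 MPa.

-11.4 MPa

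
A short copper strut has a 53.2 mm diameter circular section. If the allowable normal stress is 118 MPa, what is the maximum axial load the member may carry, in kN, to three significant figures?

A = 2223 mm².
P_max = σ_allow · A = 118 · 2223 = 262300 N = 262.3 kN.

262 kN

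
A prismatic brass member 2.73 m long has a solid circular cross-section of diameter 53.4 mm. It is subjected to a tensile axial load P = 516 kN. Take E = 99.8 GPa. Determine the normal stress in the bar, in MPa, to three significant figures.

230 MPa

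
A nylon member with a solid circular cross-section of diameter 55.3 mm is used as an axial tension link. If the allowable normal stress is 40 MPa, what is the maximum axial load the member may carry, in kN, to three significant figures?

96.1 kN

A = 2402 mm².
P_max = σ_allow · A = 40 · 2402 = 96070 N = 96.07 kN.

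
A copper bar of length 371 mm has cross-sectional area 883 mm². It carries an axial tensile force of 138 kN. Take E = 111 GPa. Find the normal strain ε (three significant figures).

σ = N/A = 156.3 MPa; ε = σ/E = 156.3/111000 = 1.408e-03.

0.00141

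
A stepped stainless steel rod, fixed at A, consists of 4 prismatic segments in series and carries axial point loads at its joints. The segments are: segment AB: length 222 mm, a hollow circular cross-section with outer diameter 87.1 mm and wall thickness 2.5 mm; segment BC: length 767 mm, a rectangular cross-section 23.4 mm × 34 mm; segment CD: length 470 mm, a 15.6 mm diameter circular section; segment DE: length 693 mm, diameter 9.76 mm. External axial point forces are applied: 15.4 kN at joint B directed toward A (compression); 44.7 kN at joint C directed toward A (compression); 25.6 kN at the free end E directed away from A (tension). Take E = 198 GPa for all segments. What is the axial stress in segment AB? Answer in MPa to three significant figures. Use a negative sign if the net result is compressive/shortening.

Internal axial forces (sectioning from the free end, tension +): N_DE = 25.6 kN, N_CD = 25.6 kN, N_BC = -19.1 kN, N_AB = -34.5 kN.
A_AB = 664.4 mm².
σ_AB = N_AB/A_AB = -34500/664.4 = -51.92 MPa.

-51.9 MPa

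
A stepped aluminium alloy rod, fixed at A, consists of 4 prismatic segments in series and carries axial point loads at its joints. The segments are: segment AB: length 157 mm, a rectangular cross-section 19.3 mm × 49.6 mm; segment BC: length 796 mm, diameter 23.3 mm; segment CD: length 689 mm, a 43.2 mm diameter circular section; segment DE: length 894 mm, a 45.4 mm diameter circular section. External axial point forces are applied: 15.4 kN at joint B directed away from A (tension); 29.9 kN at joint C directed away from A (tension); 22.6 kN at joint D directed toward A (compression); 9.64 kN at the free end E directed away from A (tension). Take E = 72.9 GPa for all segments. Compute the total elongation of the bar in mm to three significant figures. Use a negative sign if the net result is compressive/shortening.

Internal axial forces (sectioning from the free end, tension +): N_DE = 9.64 kN, N_CD = -12.96 kN, N_BC = 16.94 kN, N_AB = 32.34 kN.
A_AB = 957.3 mm².
A_BC = 426.4 mm².
A_CD = 1466 mm².
A_DE = 1619 mm².
δ_AB = 32340·157/(957.3·72900) = 0.07276 mm
δ_BC = 16940·796/(426.4·72900) = 0.4338 mm
δ_CD = -12960·689/(1466·72900) = -0.08357 mm
δ_DE = 9640·894/(1619·72900) = 0.07303 mm
δ = Σδ_i = 0.496 mm.

0.496 mm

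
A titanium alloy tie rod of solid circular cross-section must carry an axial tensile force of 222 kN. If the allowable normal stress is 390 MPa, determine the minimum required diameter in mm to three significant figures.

Required area A ≥ P/σ_allow = 222000/390 = 569.2 mm².
For a solid circular section, d ≥ √(4A/π) = 26.92 mm.

26.9 mm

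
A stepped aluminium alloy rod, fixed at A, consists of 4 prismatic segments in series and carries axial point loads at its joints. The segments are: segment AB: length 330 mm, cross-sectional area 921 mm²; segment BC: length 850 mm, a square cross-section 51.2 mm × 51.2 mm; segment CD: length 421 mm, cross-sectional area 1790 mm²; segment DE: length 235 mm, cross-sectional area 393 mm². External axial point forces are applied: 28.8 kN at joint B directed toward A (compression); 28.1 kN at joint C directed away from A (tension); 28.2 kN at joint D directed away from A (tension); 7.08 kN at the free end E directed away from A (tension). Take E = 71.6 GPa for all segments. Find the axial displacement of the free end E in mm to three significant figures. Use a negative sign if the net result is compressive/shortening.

0.635 mm

Internal axial forces (sectioning from the free end, tension +): N_DE = 7.08 kN, N_CD = 35.28 kN, N_BC = 63.38 kN, N_AB = 34.58 kN.
A_BC = 2621 mm².
δ_AB = 34580·330/(921·71600) = 0.173 mm
δ_BC = 63380·850/(2621·71600) = 0.287 mm
δ_CD = 35280·421/(1790·71600) = 0.1159 mm
δ_DE = 7080·235/(393·71600) = 0.05913 mm
δ = Σδ_i = 0.6351 mm.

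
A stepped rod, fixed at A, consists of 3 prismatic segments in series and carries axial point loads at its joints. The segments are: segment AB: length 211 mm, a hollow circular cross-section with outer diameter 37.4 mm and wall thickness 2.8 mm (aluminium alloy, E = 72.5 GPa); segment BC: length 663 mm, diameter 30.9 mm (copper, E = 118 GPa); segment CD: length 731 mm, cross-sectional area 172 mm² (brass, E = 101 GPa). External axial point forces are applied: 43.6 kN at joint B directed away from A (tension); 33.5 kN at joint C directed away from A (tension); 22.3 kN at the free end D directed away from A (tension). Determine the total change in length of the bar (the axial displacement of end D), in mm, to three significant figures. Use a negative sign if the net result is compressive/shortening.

2.31 mm

Internal axial forces (sectioning from the free end, tension +): N_CD = 22.3 kN, N_BC = 55.8 kN, N_AB = 99.4 kN.
A_AB = 304.4 mm².
A_BC = 749.9 mm².
δ_AB = 99400·211/(304.4·72500) = 0.9505 mm
δ_BC = 55800·663/(749.9·118000) = 0.4181 mm
δ_CD = 22300·731/(172·101000) = 0.9384 mm
δ = Σδ_i = 2.307 mm.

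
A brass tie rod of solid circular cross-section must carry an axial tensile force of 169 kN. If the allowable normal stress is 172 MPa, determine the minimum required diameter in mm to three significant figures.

35.4 mm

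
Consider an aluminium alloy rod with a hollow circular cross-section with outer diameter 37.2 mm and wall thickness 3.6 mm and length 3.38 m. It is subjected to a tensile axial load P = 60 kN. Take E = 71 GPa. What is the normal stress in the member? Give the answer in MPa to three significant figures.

A = 380 mm².
σ = N/A = 60000/380 = 157.9 MPa.

158 MPa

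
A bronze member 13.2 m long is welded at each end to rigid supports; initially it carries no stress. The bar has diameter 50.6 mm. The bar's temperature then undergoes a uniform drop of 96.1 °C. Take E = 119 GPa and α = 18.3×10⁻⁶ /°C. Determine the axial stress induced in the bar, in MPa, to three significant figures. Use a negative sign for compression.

209 MPa

Free thermal expansion αLΔT = 18.3e-6 · 13200 · -96.1 = -23.21 mm.
The walls impose strain ε = −(-23.21)/13200 = 1.7586e-03; σ = Eε = 119000 · 1.7586e-03 = 209.3 MPa.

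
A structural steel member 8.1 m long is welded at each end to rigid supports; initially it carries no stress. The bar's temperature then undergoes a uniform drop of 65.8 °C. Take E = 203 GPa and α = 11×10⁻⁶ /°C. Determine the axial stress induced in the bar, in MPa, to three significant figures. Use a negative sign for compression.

Free thermal expansion αLΔT = 11e-6 · 8100 · -65.8 = -5.863 mm.
The walls impose strain ε = −(-5.863)/8100 = 7.2380e-04; σ = Eε = 203000 · 7.2380e-04 = 146.9 MPa.

147 MPa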